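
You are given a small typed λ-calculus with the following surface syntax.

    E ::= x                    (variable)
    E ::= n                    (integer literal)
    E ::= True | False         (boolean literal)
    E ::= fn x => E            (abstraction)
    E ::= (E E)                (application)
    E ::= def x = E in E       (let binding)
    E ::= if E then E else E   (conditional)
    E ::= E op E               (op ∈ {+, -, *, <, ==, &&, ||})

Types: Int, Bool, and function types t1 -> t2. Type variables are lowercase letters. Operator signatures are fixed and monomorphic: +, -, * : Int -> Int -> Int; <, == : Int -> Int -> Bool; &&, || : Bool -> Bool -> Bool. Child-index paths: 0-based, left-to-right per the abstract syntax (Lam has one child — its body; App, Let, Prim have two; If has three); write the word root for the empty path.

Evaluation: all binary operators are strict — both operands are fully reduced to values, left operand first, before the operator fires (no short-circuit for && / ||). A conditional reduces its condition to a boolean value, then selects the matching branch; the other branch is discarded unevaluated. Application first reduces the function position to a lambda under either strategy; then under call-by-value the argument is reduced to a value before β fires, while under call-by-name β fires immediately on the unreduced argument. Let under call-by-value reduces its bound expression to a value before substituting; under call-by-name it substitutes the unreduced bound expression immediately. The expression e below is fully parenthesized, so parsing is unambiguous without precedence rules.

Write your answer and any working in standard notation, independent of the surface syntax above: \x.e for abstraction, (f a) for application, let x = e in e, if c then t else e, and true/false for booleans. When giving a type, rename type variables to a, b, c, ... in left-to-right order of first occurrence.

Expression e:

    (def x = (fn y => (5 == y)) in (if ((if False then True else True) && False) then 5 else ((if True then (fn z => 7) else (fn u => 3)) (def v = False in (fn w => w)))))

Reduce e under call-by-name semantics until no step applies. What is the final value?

Answer: 7

Derivation:
step 0: (let x = (\y.(5 == y)) in (if ((if false then true else true) && false) then 5 else ((if true then (\z.7) else (\u.3)) (let v = false in (\w.w)))))
step 1: [let@root] (if ((if false then true else true) && false) then 5 else ((if true then (\z.7) else (\u.3)) (let v = false in (\w.w))))
step 2: [if@0.0] (if (true && false) then 5 else ((if true then (\z.7) else (\u.3)) (let v = false in (\w.w))))
step 3: [delta@0] (if false then 5 else ((if true then (\z.7) else (\u.3)) (let v = false in (\w.w))))
step 4: [if@root] ((if true then (\z.7) else (\u.3)) (let v = false in (\w.w)))
step 5: [if@0] ((\z.7) (let v = false in (\w.w)))
step 6: [beta@root] 7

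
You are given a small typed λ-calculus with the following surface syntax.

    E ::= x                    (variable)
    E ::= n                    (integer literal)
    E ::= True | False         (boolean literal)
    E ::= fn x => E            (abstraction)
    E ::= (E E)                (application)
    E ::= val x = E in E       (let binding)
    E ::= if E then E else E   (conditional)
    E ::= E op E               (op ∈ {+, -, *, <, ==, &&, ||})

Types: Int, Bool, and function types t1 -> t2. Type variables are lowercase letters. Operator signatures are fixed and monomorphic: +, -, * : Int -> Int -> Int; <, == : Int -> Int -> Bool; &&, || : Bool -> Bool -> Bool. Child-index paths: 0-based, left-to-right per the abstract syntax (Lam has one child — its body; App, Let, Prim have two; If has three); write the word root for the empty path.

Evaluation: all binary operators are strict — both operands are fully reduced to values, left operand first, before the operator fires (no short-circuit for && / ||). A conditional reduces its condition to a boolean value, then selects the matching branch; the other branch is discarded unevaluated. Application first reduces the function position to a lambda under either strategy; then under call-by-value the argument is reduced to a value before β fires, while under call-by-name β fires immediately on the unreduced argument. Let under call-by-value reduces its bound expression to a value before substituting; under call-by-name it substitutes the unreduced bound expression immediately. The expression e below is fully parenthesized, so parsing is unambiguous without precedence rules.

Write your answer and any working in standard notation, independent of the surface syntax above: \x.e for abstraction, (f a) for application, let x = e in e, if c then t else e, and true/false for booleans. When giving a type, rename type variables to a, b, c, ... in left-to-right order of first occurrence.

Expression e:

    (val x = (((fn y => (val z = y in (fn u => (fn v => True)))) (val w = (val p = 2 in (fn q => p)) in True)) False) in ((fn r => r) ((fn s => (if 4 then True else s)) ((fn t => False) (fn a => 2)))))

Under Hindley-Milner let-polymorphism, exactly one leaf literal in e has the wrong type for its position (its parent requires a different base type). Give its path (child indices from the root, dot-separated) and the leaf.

Working:
y : a
let z : a
\v._ : c -> Bool
\u._ : b -> c -> Bool
\y._ : a -> b -> c -> Bool
let p : Int
p : Int
\q._ : d -> Int
let w : forall. d -> Int
  unify a -> b -> c -> Bool ~ Bool -> e
  unify a ~ Bool
  unify b -> c -> Bool ~ e
_ _ : b -> c -> Bool
  unify b -> c -> Bool ~ Bool -> f
  unify b ~ Bool
  unify c -> Bool ~ f
_ _ : c -> Bool
let x : forall. c -> Bool
r : g
\r._ : g -> g
  unify Int ~ Bool
  FAIL: mismatch Int ~ Bool

Answer: 1.1.0.0.0 : 4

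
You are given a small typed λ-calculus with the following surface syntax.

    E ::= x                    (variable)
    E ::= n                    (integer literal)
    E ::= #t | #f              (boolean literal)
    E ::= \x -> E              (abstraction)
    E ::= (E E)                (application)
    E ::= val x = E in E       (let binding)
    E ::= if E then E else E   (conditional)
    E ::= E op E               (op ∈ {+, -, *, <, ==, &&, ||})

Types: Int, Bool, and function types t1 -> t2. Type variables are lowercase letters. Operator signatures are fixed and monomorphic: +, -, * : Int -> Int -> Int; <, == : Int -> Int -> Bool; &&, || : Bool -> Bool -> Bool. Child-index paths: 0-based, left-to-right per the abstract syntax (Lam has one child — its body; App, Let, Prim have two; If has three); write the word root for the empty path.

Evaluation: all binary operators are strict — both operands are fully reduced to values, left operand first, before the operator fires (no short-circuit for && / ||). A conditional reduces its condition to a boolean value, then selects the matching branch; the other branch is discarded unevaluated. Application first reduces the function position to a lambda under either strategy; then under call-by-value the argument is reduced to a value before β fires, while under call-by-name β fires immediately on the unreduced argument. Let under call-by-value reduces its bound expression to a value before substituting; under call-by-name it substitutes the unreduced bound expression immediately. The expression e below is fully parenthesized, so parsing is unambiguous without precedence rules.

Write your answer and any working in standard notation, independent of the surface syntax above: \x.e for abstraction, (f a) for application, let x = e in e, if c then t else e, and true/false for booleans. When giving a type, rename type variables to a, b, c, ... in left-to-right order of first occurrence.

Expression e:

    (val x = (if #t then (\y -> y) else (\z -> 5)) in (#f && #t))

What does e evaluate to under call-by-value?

Trace:
step 0: (let x = (if true then (\y.y) else (\z.5)) in (false && true))
step 1: [if@0] (let x = (\y.y) in (false && true))
step 2: [let@root] (false && true)
step 3: [delta@root] false

Answer: false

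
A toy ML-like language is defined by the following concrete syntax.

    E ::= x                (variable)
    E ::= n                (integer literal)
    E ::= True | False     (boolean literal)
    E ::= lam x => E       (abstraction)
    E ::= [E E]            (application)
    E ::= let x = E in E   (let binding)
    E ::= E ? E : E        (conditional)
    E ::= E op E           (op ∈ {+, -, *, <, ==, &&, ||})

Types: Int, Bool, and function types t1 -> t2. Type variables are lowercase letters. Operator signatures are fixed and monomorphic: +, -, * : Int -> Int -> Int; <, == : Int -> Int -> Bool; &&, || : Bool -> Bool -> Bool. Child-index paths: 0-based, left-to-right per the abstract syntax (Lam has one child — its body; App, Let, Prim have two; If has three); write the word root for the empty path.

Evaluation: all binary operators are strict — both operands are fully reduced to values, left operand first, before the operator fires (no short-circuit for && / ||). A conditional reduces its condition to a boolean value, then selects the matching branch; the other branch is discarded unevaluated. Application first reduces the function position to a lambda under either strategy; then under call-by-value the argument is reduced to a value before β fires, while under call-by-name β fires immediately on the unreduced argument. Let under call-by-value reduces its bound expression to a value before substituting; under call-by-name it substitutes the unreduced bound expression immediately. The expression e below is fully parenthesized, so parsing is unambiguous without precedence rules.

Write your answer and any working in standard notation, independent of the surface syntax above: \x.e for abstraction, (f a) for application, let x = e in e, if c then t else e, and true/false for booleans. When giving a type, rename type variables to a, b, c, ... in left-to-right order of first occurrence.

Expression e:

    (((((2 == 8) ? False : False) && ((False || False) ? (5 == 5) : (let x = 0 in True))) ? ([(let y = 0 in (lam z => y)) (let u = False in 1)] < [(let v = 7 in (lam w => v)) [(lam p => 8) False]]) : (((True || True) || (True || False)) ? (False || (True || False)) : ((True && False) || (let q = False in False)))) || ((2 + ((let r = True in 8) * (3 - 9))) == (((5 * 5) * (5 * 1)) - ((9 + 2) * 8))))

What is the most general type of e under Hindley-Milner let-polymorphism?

Trace:
  unify Int ~ Int
  unify Int ~ Int
  unify Bool ~ Bool
  unify Bool ~ Bool
  unify Bool ~ Bool
  unify Bool ~ Bool
  unify Bool ~ Bool
  unify Bool ~ Bool
  unify Int ~ Int
  unify Int ~ Int
let x : Int
  unify Bool ~ Bool
  unify Bool ~ Bool
  unify Bool ~ Bool
let y : Int
y : Int
\z._ : a -> Int
let u : Bool
  unify a -> Int ~ Int -> b
  unify a ~ Int
  unify Int ~ b
_ _ : Int
  unify Int ~ Int
let v : Int
v : Int
\w._ : c -> Int
\p._ : d -> Int
  unify d -> Int ~ Bool -> e
  unify d ~ Bool
  unify Int ~ e
_ _ : Int
  unify c -> Int ~ Int -> f
  unify c ~ Int
  unify Int ~ f
_ _ : Int
  unify Int ~ Int
  unify Bool ~ Bool
  unify Bool ~ Bool
  unify Bool ~ Bool
  unify Bool ~ Bool
  unify Bool ~ Bool
  unify Bool ~ Bool
  unify Bool ~ Bool
  unify Bool ~ Bool
  unify Bool ~ Bool
  unify Bool ~ Bool
  unify Bool ~ Bool
  unify Bool ~ Bool
  unify Bool ~ Bool
  unify Bool ~ Bool
let q : Bool
  unify Bool ~ Bool
  unify Bool ~ Bool
  unify Bool ~ Bool
  unify Bool ~ Bool
  unify Int ~ Int
let r : Bool
  unify Int ~ Int
  unify Int ~ Int
  unify Int ~ Int
  unify Int ~ Int
  unify Int ~ Int
  unify Int ~ Int
  unify Int ~ Int
  unify Int ~ Int
  unify Int ~ Int
  unify Int ~ Int
  unify Int ~ Int
  unify Int ~ Int
  unify Int ~ Int
  unify Int ~ Int
  unify Int ~ Int
  unify Int ~ Int
  unify Int ~ Int
  unify Int ~ Int
  unify Int ~ Int
  unify Bool ~ Bool

Answer: Bool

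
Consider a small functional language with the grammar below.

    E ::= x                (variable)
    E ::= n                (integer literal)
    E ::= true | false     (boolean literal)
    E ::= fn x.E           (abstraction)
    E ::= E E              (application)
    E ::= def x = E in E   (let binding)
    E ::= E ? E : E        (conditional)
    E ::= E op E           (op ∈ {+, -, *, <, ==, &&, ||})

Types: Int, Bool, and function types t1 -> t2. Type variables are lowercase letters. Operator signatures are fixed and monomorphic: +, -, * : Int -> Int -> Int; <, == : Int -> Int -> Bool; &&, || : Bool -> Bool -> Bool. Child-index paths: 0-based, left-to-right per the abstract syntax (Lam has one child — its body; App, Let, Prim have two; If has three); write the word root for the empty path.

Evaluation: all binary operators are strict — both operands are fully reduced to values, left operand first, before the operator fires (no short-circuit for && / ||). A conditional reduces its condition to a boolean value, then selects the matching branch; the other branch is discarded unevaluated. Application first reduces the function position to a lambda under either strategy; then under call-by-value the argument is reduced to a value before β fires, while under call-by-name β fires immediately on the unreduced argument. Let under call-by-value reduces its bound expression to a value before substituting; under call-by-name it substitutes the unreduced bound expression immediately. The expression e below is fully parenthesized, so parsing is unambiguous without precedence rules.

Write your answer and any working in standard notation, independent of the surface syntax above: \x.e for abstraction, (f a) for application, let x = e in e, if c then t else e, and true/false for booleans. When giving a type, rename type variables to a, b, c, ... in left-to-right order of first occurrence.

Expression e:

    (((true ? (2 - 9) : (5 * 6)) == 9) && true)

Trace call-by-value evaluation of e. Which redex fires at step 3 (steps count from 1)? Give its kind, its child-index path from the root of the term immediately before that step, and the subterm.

Working:
step 0: (((if true then (2 - 9) else (5 * 6)) == 9) && true)
step 1: [if@0.0] (((2 - 9) == 9) && true)
step 2: [delta@0.0] ((-7 == 9) && true)
step 3: [delta@0] (false && true)

Answer: delta at 0 : (-7 == 9)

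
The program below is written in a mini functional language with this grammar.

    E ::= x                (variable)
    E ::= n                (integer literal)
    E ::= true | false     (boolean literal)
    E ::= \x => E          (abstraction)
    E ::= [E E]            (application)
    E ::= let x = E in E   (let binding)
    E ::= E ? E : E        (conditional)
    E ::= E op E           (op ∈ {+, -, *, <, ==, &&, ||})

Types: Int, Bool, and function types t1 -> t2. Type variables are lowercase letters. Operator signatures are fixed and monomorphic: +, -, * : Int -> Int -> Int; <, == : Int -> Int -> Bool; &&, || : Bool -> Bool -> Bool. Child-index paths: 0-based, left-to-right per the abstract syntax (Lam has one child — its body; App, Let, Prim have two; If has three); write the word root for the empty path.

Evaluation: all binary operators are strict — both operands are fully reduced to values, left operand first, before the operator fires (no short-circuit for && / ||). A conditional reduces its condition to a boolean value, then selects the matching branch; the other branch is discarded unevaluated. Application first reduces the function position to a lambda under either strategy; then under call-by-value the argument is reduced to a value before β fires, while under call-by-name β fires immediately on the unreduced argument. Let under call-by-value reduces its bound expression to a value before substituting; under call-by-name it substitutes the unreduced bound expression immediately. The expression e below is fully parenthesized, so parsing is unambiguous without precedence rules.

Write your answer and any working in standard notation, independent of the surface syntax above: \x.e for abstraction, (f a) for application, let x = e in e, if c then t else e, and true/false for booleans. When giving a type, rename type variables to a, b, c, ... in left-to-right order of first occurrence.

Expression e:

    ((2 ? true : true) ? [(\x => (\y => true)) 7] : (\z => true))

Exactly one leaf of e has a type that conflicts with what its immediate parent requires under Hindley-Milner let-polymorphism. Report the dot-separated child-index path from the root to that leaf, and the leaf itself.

Answer: 0.0 : 2

Derivation:
  unify Int ~ Bool
  FAIL: mismatch Int ~ Bool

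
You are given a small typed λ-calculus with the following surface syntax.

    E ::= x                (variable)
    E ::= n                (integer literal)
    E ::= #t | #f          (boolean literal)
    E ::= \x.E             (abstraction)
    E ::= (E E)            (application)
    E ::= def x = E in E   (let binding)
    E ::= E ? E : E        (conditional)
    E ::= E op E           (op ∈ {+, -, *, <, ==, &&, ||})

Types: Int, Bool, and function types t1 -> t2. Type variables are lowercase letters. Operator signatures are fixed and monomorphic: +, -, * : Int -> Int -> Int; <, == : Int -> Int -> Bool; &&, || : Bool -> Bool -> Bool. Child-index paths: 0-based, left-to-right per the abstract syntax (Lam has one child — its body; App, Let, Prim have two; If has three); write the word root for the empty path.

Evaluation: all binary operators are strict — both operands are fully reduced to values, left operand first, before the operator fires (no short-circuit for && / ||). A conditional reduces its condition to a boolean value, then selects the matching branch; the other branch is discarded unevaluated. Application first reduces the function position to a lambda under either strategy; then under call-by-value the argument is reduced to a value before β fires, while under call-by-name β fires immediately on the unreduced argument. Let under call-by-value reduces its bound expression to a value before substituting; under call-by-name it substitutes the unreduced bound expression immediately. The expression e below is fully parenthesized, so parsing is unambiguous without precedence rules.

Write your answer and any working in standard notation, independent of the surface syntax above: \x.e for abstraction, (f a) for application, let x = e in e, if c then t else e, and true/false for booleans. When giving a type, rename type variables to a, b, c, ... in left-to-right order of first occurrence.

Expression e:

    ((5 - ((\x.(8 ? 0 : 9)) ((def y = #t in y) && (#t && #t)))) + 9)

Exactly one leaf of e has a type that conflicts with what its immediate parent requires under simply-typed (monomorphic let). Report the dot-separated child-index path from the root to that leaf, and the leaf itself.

Answer: 0.1.0.0.0 : 8

Trace:
  unify Int ~ Int
  unify Int ~ Bool
  FAIL: mismatch Int ~ Bool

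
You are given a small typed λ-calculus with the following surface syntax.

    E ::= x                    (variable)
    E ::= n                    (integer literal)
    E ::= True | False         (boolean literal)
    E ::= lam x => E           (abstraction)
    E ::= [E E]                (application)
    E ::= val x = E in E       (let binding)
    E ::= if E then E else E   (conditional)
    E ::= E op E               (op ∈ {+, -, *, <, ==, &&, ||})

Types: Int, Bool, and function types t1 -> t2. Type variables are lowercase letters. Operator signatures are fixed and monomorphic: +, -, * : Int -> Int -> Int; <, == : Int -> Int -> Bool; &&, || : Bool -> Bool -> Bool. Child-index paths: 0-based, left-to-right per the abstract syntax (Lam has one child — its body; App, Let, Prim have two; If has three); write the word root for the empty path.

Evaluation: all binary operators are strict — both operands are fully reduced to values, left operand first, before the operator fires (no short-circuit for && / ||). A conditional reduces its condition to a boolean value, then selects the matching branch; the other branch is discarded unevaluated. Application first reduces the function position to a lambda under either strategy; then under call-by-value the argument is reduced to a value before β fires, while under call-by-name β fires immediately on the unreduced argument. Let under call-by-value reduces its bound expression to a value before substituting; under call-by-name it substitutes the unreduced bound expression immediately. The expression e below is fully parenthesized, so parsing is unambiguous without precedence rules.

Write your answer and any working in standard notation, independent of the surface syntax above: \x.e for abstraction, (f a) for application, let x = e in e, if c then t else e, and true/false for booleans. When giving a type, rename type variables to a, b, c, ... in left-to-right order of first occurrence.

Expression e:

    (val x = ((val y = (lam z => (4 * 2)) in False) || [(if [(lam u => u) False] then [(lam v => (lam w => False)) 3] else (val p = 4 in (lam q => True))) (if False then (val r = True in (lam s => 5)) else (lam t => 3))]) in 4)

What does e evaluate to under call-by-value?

Working:
step 0: (let x = ((let y = (\z.(4 * 2)) in false) || ((if ((\u.u) false) then ((\v.(\w.false)) 3) else (let p = 4 in (\q.true))) (if false then (let r = true in (\s.5)) else (\t.3)))) in 4)
step 1: [let@0.0] (let x = (false || ((if ((\u.u) false) then ((\v.(\w.false)) 3) else (let p = 4 in (\q.true))) (if false then (let r = true in (\s.5)) else (\t.3)))) in 4)
step 2: [beta@0.1.0.0] (let x = (false || ((if false then ((\v.(\w.false)) 3) else (let p = 4 in (\q.true))) (if false then (let r = true in (\s.5)) else (\t.3)))) in 4)
step 3: [if@0.1.0] (let x = (false || ((let p = 4 in (\q.true)) (if false then (let r = true in (\s.5)) else (\t.3)))) in 4)
step 4: [let@0.1.0] (let x = (false || ((\q.true) (if false then (let r = true in (\s.5)) else (\t.3)))) in 4)
step 5: [if@0.1.1] (let x = (false || ((\q.true) (\t.3))) in 4)
step 6: [beta@0.1] (let x = (false || true) in 4)
step 7: [delta@0] (let x = true in 4)
step 8: [let@root] 4

Answer: 4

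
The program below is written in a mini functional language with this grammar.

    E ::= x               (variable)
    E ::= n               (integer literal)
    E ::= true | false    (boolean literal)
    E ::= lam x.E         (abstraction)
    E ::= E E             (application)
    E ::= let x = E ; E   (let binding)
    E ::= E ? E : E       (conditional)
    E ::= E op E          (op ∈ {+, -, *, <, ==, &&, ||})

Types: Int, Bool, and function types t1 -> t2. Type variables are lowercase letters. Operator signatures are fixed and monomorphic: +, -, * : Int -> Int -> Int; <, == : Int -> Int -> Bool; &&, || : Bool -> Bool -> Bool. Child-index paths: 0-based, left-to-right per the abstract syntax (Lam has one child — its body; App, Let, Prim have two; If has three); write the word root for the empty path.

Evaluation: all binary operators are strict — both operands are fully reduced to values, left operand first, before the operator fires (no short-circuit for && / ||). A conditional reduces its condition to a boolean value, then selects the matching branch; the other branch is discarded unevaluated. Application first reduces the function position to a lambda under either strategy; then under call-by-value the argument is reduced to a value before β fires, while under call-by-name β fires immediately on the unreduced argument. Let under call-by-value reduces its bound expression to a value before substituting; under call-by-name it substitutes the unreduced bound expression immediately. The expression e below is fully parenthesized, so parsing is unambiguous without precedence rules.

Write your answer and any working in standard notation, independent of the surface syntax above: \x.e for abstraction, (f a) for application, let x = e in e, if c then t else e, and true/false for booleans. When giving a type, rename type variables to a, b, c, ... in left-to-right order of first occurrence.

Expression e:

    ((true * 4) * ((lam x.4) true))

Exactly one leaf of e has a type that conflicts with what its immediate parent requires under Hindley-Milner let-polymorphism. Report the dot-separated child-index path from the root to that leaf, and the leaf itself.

Working:
  unify Bool ~ Int
  FAIL: mismatch Bool ~ Int

Answer: 0.0 : true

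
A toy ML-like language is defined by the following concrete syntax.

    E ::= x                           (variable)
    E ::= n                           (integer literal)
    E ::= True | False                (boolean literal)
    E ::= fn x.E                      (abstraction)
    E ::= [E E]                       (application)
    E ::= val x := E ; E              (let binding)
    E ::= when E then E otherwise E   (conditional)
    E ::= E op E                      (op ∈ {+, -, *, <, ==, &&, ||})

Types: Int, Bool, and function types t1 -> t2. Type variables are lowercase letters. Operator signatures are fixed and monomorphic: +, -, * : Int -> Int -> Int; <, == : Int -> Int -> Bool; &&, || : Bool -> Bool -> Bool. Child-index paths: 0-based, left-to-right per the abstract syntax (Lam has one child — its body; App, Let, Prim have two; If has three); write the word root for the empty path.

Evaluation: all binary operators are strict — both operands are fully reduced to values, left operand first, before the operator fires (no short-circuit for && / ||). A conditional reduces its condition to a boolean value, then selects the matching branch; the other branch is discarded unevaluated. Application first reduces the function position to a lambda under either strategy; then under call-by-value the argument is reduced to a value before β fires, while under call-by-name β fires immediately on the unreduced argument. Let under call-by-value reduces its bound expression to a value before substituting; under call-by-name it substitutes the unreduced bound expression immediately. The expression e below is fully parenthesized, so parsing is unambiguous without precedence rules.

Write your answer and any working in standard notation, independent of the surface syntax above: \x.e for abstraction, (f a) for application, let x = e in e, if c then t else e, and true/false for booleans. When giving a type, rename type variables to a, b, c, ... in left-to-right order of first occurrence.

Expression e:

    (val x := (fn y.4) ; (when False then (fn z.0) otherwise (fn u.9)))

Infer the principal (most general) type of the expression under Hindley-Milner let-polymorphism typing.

Answer: a -> Int

Derivation:
\y._ : a -> Int
let x : forall. a -> Int
  unify Bool ~ Bool
\z._ : b -> Int
\u._ : c -> Int
  unify b -> Int ~ c -> Int
  unify b ~ c
  unify Int ~ Int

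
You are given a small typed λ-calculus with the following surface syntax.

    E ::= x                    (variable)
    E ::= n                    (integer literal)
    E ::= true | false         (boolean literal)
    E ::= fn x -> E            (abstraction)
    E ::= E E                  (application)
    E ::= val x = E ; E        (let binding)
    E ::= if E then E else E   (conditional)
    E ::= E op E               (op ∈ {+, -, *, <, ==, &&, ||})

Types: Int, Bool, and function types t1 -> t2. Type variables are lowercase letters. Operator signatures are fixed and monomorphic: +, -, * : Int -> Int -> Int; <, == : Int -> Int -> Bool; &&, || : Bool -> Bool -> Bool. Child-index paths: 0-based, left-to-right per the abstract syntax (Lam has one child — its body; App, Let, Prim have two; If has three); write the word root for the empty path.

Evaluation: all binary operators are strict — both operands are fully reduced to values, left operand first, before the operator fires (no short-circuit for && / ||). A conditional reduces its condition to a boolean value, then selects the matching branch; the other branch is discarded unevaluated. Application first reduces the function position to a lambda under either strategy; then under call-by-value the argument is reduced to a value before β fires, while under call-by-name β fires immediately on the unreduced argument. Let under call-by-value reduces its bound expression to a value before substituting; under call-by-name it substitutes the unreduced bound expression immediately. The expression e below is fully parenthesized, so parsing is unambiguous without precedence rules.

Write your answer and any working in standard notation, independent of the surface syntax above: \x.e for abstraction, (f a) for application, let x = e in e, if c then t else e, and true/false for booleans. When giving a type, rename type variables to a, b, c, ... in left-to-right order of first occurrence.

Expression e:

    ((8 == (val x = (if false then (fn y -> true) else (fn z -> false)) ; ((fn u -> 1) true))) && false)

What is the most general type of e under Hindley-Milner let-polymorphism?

Answer: Bool

Trace:
  unify Int ~ Int
  unify Bool ~ Bool
\y._ : a -> Bool
\z._ : b -> Bool
  unify a -> Bool ~ b -> Bool
  unify a ~ b
  unify Bool ~ Bool
let x : forall. b -> Bool
\u._ : c -> Int
  unify c -> Int ~ Bool -> d
  unify c ~ Bool
  unify Int ~ d
_ _ : Int
  unify Int ~ Int
  unify Bool ~ Bool
  unify Bool ~ Bool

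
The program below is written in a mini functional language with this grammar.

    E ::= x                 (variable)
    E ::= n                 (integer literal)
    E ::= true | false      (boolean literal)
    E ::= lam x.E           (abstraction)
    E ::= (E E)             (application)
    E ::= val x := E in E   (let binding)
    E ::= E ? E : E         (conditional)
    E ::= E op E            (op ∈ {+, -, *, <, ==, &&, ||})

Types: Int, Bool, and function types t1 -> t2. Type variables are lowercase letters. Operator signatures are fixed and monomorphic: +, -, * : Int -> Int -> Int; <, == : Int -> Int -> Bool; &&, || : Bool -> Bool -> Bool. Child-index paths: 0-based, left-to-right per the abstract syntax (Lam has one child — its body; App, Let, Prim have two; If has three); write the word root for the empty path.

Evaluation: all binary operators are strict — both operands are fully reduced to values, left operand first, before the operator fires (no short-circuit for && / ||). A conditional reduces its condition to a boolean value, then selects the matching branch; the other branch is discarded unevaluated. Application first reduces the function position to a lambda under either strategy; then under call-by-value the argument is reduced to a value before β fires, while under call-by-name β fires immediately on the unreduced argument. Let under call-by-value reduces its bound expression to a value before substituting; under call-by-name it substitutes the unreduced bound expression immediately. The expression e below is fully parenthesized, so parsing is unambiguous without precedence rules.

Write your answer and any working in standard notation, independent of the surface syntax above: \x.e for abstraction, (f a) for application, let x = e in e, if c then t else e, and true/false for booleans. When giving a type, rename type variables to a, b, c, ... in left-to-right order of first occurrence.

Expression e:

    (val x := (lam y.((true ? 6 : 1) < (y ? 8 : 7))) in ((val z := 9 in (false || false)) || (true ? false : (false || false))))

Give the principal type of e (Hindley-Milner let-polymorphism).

Answer: Bool

Derivation:
  unify Bool ~ Bool
  unify Int ~ Int
  unify Int ~ Int
y : a
  unify a ~ Bool
  unify Int ~ Int
  unify Int ~ Int
\y._ : Bool -> Bool
let x : Bool -> Bool
let z : Int
  unify Bool ~ Bool
  unify Bool ~ Bool
  unify Bool ~ Bool
  unify Bool ~ Bool
  unify Bool ~ Bool
  unify Bool ~ Bool
  unify Bool ~ Bool
  unify Bool ~ Bool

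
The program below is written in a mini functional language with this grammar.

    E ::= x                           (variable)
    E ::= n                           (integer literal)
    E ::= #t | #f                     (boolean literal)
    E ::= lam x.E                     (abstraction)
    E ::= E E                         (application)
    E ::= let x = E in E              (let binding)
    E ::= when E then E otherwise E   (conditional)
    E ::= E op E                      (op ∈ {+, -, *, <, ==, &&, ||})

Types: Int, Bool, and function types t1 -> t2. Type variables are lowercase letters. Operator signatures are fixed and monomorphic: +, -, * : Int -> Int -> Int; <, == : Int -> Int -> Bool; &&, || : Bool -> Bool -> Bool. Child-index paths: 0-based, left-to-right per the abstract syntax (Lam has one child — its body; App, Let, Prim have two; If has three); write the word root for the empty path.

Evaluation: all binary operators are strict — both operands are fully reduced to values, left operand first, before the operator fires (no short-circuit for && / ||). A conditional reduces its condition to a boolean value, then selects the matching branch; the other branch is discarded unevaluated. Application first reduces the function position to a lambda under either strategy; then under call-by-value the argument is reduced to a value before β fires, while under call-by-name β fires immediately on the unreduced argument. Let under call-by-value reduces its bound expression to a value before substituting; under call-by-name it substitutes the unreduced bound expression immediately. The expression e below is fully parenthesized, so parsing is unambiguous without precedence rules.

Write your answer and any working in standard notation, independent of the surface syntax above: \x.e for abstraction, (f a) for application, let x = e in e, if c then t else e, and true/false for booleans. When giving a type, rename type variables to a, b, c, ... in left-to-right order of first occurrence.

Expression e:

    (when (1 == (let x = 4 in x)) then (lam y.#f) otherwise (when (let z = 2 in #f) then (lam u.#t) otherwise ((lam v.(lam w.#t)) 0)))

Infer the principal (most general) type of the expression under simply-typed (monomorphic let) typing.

Answer: a -> Bool

Working:
  unify Int ~ Int
let x : Int
x : Int
  unify Int ~ Int
  unify Bool ~ Bool
\y._ : a -> Bool
let z : Int
  unify Bool ~ Bool
\u._ : b -> Bool
\w._ : d -> Bool
\v._ : c -> d -> Bool
  unify c -> d -> Bool ~ Int -> e
  unify c ~ Int
  unify d -> Bool ~ e
_ _ : d -> Bool
  unify b -> Bool ~ d -> Bool
  unify b ~ d
  unify Bool ~ Bool
  unify a -> Bool ~ d -> Bool
  unify a ~ d
  unify Bool ~ Bool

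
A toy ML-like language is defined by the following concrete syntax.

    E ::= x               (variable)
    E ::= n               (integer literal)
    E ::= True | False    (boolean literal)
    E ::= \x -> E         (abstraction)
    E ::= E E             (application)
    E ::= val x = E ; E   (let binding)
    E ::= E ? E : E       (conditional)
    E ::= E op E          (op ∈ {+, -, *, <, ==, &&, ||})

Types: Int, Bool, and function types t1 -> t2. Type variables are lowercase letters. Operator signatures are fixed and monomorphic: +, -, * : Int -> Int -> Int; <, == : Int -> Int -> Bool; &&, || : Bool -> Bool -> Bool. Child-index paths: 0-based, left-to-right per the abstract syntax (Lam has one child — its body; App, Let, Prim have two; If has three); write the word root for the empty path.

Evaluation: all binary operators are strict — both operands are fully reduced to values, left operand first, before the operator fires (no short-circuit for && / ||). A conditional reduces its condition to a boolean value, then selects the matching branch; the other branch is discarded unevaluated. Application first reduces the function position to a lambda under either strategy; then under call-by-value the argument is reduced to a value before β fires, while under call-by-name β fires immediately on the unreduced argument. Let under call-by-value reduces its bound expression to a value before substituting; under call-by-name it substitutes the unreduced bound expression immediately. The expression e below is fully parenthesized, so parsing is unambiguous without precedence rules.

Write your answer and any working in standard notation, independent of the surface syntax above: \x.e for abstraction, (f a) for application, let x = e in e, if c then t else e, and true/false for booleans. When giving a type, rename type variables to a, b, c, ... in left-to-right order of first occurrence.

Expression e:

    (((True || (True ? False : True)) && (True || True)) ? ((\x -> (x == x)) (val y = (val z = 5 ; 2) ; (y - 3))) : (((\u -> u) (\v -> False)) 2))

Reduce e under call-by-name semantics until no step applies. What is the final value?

Answer: true

Trace:
step 0: (if ((true || (if true then false else true)) && (true || true)) then ((\x.(x == x)) (let y = (let z = 5 in 2) in (y - 3))) else (((\u.u) (\v.false)) 2))
step 1: [if@0.0.1] (if ((true || false) && (true || true)) then ((\x.(x == x)) (let y = (let z = 5 in 2) in (y - 3))) else (((\u.u) (\v.false)) 2))
step 2: [delta@0.0] (if (true && (true || true)) then ((\x.(x == x)) (let y = (let z = 5 in 2) in (y - 3))) else (((\u.u) (\v.false)) 2))
step 3: [delta@0.1] (if (true && true) then ((\x.(x == x)) (let y = (let z = 5 in 2) in (y - 3))) else (((\u.u) (\v.false)) 2))
step 4: [delta@0] (if true then ((\x.(x == x)) (let y = (let z = 5 in 2) in (y - 3))) else (((\u.u) (\v.false)) 2))
step 5: [if@root] ((\x.(x == x)) (let y = (let z = 5 in 2) in (y - 3)))
step 6: [beta@root] ((let y = (let z = 5 in 2) in (y - 3)) == (let y = (let z = 5 in 2) in (y - 3)))
step 7: [let@0] (((let z = 5 in 2) - 3) == (let y = (let z = 5 in 2) in (y - 3)))
step 8: [let@0.0] ((2 - 3) == (let y = (let z = 5 in 2) in (y - 3)))
step 9: [delta@0] (-1 == (let y = (let z = 5 in 2) in (y - 3)))
step 10: [let@1] (-1 == ((let z = 5 in 2) - 3))
step 11: [let@1.0] (-1 == (2 - 3))
step 12: [delta@1] (-1 == -1)
step 13: [delta@root] true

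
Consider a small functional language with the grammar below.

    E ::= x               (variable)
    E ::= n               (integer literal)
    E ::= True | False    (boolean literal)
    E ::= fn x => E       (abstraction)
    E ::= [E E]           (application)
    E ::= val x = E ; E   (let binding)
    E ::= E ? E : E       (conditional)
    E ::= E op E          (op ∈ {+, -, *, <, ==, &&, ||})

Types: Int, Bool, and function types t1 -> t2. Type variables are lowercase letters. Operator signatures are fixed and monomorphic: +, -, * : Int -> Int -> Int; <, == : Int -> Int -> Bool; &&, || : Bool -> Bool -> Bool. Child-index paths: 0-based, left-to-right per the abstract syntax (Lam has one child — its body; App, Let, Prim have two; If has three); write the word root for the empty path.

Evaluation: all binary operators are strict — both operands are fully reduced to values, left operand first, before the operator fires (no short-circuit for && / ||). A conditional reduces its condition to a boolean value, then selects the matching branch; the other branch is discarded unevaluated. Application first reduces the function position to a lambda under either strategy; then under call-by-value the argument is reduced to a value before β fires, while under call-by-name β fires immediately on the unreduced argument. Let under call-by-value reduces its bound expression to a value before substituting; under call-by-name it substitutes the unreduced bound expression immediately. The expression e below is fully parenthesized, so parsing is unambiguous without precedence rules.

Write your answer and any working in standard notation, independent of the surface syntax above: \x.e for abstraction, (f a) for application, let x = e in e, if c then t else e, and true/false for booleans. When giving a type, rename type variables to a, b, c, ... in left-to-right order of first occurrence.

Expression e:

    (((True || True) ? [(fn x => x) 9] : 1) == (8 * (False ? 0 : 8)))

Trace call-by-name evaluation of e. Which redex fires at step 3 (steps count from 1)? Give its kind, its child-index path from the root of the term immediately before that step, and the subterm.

Answer: beta at 0 : ((\x.x) 9)

Working:
step 0: ((if (true || true) then ((\x.x) 9) else 1) == (8 * (if false then 0 else 8)))
step 1: [delta@0.0] ((if true then ((\x.x) 9) else 1) == (8 * (if false then 0 else 8)))
step 2: [if@0] (((\x.x) 9) == (8 * (if false then 0 else 8)))
step 3: [beta@0] (9 == (8 * (if false then 0 else 8)))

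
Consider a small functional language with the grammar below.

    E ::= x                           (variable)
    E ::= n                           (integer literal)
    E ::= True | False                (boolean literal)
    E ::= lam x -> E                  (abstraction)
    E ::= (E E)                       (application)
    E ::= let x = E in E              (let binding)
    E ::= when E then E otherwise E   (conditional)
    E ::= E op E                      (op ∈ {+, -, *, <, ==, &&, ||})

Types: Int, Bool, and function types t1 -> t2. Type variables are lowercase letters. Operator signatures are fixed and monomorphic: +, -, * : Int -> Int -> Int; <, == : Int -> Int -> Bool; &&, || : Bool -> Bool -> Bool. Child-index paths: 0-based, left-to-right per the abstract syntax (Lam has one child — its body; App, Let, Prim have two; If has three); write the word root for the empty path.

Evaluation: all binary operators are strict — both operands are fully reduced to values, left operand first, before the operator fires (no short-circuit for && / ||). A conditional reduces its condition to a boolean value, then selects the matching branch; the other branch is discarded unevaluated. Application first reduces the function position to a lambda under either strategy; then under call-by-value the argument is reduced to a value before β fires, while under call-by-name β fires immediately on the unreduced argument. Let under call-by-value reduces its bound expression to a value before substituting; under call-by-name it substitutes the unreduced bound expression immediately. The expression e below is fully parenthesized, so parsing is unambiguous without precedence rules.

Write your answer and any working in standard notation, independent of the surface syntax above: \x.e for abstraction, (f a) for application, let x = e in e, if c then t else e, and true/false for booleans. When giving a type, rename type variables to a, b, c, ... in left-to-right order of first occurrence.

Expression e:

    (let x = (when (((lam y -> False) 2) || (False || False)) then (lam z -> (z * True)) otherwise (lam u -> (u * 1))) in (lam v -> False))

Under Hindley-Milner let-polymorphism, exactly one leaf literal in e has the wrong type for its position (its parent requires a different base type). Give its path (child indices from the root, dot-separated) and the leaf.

Answer: 0.1.0.1 : true

Working:
\y._ : a -> Bool
  unify a -> Bool ~ Int -> b
  unify a ~ Int
  unify Bool ~ b
_ _ : Bool
  unify Bool ~ Bool
  unify Bool ~ Bool
  unify Bool ~ Bool
  unify Bool ~ Bool
  unify Bool ~ Bool
z : c
  unify c ~ Int
  unify Bool ~ Int
  FAIL: mismatch Bool ~ Int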